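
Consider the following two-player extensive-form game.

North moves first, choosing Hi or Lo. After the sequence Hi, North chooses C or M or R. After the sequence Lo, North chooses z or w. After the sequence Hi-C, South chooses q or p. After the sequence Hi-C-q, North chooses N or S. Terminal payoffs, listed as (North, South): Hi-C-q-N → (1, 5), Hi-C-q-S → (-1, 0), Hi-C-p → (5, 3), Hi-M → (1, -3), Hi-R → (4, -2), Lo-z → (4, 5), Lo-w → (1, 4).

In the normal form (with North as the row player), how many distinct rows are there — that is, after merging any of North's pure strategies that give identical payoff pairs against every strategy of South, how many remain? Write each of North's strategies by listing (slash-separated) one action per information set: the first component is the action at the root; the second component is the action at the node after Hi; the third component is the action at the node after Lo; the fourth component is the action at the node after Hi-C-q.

6

North has 24 pure strategies: Hi/C/z/N, Hi/C/z/S, Hi/C/w/N, Hi/C/w/S, Hi/M/z/N, Hi/M/z/S, Hi/M/w/N, Hi/M/w/S, Hi/R/z/N, Hi/R/z/S, Hi/R/w/N, Hi/R/w/S, Lo/C/z/N, Lo/C/z/S, Lo/C/w/N, Lo/C/w/S, Lo/M/z/N, Lo/M/z/S, Lo/M/w/N, Lo/M/w/S, Lo/R/z/N, Lo/R/z/S, Lo/R/w/N, Lo/R/w/S. Columns: q, p.
{Hi/C/z/N, Hi/C/w/N} → row (1,5) (5,3)
{Hi/C/z/S, Hi/C/w/S} → row (-1,0) (5,3)
{Hi/M/z/N, Hi/M/z/S, Hi/M/w/N, Hi/M/w/S} → row (1,-3) (1,-3)
{Hi/R/z/N, Hi/R/z/S, Hi/R/w/N, Hi/R/w/S} → row (4,-2) (4,-2)
{Lo/C/z/N, Lo/C/z/S, Lo/M/z/N, Lo/M/z/S, Lo/R/z/N, Lo/R/z/S} → row (4,5) (4,5)
{Lo/C/w/N, Lo/C/w/S, Lo/M/w/N, Lo/M/w/S, Lo/R/w/N, Lo/R/w/S} → row (1,4) (1,4)
That's 6 distinct rows out of 24 strategies.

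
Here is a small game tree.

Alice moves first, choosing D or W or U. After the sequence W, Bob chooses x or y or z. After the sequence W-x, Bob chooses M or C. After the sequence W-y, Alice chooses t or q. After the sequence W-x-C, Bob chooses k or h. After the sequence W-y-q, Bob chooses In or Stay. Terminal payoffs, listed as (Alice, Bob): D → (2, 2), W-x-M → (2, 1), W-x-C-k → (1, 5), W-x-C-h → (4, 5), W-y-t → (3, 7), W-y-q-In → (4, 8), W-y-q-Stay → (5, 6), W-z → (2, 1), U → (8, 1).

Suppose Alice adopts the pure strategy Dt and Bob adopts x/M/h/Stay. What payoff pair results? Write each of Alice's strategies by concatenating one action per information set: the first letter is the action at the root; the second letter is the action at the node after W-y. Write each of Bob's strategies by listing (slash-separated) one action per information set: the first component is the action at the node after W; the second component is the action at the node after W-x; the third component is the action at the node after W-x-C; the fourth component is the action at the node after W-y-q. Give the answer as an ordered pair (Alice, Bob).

(2, 2)

Trace the play path from the root:
  Alice plays D
→ terminal payoff (2, 2).
(Alice's choice at the node after W-y is never reached on this path, so it doesn't affect the outcome.)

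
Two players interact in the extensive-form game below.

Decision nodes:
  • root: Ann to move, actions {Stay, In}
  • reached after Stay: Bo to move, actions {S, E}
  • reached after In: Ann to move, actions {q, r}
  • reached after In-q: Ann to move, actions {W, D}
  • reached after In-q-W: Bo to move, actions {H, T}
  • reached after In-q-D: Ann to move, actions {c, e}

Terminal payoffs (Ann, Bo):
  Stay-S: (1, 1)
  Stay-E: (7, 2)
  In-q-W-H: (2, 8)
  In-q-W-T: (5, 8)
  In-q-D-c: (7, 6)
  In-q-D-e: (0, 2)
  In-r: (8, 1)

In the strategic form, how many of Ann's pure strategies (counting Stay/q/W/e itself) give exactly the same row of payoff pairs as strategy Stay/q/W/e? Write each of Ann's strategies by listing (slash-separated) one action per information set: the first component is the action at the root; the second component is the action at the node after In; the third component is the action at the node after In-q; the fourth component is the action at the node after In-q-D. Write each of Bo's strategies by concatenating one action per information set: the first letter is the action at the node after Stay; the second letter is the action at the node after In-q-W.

8

Row for Stay/q/W/e (columns SH, ST, EH, ET): (1,1) (1,1) (7,2) (7,2).
Under Stay/q/W/e, Ann's choice at the node after In and at the node after In-q and at the node after In-q-D can never be reached regardless of what Bo does, so varying those choices leaves every outcome unchanged.
Holding the reachable choices fixed and varying the unreachable ones freely already gives 2 × 2 × 2 = 8 equivalent strategies.
No other strategy reproduces this row, so those 8 are the full class: Stay/q/W/c, Stay/q/W/e, Stay/q/D/c, Stay/q/D/e, Stay/r/W/c, Stay/r/W/e, Stay/r/D/c, Stay/r/D/e.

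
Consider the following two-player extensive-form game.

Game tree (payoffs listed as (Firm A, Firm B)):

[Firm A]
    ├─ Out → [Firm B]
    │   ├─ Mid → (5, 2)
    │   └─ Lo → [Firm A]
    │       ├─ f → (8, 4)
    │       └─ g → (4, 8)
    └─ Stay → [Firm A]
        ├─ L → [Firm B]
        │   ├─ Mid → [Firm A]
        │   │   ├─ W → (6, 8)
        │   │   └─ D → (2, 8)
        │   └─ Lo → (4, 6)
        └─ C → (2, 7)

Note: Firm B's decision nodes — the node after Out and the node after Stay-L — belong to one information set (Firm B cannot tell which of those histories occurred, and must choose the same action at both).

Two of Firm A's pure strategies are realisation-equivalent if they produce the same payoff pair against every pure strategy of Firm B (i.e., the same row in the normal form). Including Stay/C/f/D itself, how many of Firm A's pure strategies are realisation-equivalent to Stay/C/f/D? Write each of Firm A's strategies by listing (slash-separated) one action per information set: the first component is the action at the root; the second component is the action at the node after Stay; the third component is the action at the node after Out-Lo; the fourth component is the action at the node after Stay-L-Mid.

Row for Stay/C/f/D (columns Mid, Lo): (2,7) (2,7).
Under Stay/C/f/D, Firm A's choice at the node after Out-Lo and at the node after Stay-L-Mid can never be reached regardless of what Firm B does, so varying those choices leaves every outcome unchanged.
Holding the reachable choices fixed and varying the unreachable ones freely already gives 2 × 2 = 4 equivalent strategies.
No other strategy reproduces this row, so those 4 are the full class: Stay/C/f/W, Stay/C/f/D, Stay/C/g/W, Stay/C/g/D.

4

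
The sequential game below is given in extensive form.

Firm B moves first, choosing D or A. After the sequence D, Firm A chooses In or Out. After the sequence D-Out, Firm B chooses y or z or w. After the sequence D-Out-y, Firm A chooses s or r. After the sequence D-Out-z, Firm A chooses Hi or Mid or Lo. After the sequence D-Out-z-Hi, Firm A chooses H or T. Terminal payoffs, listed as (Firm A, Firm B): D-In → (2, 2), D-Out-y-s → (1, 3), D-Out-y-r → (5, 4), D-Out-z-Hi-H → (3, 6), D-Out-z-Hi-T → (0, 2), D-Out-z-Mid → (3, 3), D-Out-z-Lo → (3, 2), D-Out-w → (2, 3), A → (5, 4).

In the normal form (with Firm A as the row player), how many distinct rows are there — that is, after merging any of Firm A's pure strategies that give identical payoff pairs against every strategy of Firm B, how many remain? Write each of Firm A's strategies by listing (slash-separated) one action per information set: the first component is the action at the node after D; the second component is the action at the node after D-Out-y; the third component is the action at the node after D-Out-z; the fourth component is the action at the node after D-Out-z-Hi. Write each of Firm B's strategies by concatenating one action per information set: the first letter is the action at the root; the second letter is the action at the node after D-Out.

Firm A has 24 pure strategies: In/s/Hi/H, In/s/Hi/T, In/s/Mid/H, In/s/Mid/T, In/s/Lo/H, In/s/Lo/T, In/r/Hi/H, In/r/Hi/T, In/r/Mid/H, In/r/Mid/T, In/r/Lo/H, In/r/Lo/T, Out/s/Hi/H, Out/s/Hi/T, Out/s/Mid/H, Out/s/Mid/T, Out/s/Lo/H, Out/s/Lo/T, Out/r/Hi/H, Out/r/Hi/T, Out/r/Mid/H, Out/r/Mid/T, Out/r/Lo/H, Out/r/Lo/T. Columns: Dy, Dz, Dw, Ay, Az, Aw.
{In/s/Hi/H, In/s/Hi/T, In/s/Mid/H, In/s/Mid/T, In/s/Lo/H, In/s/Lo/T, In/r/Hi/H, In/r/Hi/T, In/r/Mid/H, In/r/Mid/T, In/r/Lo/H, In/r/Lo/T} → row (2,2) (2,2) (2,2) (5,4) (5,4) (5,4)
{Out/s/Hi/H} → row (1,3) (3,6) (2,3) (5,4) (5,4) (5,4)
{Out/s/Hi/T} → row (1,3) (0,2) (2,3) (5,4) (5,4) (5,4)
{Out/s/Mid/H, Out/s/Mid/T} → row (1,3) (3,3) (2,3) (5,4) (5,4) (5,4)
{Out/s/Lo/H, Out/s/Lo/T} → row (1,3) (3,2) (2,3) (5,4) (5,4) (5,4)
{Out/r/Hi/H} → row (5,4) (3,6) (2,3) (5,4) (5,4) (5,4)
{Out/r/Hi/T} → row (5,4) (0,2) (2,3) (5,4) (5,4) (5,4)
{Out/r/Mid/H, Out/r/Mid/T} → row (5,4) (3,3) (2,3) (5,4) (5,4) (5,4)
{Out/r/Lo/H, Out/r/Lo/T} → row (5,4) (3,2) (2,3) (5,4) (5,4) (5,4)
That's 9 distinct rows out of 24 strategies.

9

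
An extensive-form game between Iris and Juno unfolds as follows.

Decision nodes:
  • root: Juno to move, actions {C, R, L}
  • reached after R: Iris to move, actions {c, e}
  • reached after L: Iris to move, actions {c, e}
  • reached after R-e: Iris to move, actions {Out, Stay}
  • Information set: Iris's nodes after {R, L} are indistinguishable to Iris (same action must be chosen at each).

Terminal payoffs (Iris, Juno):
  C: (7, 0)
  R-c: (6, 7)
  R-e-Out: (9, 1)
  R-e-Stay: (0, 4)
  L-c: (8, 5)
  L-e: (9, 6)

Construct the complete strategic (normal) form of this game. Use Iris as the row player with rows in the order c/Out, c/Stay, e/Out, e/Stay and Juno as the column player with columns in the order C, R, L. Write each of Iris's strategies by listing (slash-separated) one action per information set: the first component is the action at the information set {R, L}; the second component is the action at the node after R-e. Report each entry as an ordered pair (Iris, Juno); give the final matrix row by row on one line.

c/Out: (7,0) (6,7) (8,5) | c/Stay: (7,0) (6,7) (8,5) | e/Out: (7,0) (9,1) (9,6) | e/Stay: (7,0) (0,4) (9,6)

Row c/Out: C→(7,0), R→(6,7), L→(8,5)
Row c/Stay: C→(7,0), R→(6,7), L→(8,5)
Row e/Out: C→(7,0), R→(9,1), L→(9,6)
Row e/Stay: C→(7,0), R→(0,4), L→(9,6)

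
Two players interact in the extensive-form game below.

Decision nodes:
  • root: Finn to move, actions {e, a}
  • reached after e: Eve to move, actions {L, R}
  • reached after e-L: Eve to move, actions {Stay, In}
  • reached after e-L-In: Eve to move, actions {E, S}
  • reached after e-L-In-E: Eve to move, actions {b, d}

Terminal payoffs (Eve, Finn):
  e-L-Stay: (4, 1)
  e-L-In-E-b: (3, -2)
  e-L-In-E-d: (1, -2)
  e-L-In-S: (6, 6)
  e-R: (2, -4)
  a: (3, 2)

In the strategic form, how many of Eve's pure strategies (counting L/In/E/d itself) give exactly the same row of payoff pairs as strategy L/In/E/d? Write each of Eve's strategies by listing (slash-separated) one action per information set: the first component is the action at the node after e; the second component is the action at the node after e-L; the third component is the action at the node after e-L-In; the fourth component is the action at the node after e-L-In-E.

1

Row for L/In/E/d (columns e, a): (1,-2) (3,2).
Every one of Eve's information sets is on the play path for some reply by Finn when Eve follows L/In/E/d.
Changing the action at any of them therefore changes at least one column, so only L/In/E/d itself gives this row.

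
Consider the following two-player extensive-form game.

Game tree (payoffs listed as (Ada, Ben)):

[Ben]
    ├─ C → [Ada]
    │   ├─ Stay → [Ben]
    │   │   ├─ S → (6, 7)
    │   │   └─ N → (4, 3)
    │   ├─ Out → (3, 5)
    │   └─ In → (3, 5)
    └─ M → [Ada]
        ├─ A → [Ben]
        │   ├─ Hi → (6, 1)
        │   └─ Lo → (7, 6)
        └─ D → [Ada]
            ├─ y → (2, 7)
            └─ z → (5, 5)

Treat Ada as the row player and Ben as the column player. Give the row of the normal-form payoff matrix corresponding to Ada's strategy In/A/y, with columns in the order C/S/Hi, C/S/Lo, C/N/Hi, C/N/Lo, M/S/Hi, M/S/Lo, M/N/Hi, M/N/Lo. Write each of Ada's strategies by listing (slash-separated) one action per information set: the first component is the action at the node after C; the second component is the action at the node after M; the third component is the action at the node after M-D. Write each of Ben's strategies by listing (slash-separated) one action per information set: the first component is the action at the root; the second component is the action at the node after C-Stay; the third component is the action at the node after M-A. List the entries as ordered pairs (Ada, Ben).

vs C/S/Hi: Ben plays C → Ada plays In at [C] → (3, 5)
vs C/S/Lo: Ben plays C → Ada plays In at [C] → (3, 5)
vs C/N/Hi: Ben plays C → Ada plays In at [C] → (3, 5)
vs C/N/Lo: Ben plays C → Ada plays In at [C] → (3, 5)
vs M/S/Hi: Ben plays M → Ada plays A at [M] → Ben plays Hi at [M-A] → (6, 1)
vs M/S/Lo: Ben plays M → Ada plays A at [M] → Ben plays Lo at [M-A] → (7, 6)
vs M/N/Hi: Ben plays M → Ada plays A at [M] → Ben plays Hi at [M-A] → (6, 1)
vs M/N/Lo: Ben plays M → Ada plays A at [M] → Ben plays Lo at [M-A] → (7, 6)

(3,5) (3,5) (3,5) (3,5) (6,1) (7,6) (6,1) (7,6)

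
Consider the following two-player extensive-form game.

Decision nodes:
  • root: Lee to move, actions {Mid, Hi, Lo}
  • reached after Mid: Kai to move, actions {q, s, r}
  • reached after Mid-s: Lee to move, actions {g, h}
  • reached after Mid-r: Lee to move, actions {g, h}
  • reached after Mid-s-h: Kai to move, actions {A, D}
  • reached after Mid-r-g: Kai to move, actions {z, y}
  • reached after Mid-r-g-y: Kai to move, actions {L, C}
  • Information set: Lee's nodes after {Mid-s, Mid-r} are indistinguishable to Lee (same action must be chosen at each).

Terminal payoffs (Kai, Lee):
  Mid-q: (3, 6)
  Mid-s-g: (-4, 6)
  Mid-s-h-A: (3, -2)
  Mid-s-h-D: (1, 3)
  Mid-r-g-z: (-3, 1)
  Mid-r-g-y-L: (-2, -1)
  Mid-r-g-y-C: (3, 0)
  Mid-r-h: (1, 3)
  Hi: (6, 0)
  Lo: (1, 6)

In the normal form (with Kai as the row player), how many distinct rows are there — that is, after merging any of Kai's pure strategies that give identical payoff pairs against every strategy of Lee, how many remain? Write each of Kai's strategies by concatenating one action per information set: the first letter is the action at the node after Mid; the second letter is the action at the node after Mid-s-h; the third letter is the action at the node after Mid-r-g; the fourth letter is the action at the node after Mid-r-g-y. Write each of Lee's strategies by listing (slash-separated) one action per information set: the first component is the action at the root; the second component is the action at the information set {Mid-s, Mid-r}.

6

Kai has 24 pure strategies: qAzL, qAzC, qAyL, qAyC, qDzL, qDzC, qDyL, qDyC, sAzL, sAzC, sAyL, sAyC, sDzL, sDzC, sDyL, sDyC, rAzL, rAzC, rAyL, rAyC, rDzL, rDzC, rDyL, rDyC. Columns: Mid/g, Mid/h, Hi/g, Hi/h, Lo/g, Lo/h.
{qAzL, qAzC, qAyL, qAyC, qDzL, qDzC, qDyL, qDyC} → row (3,6) (3,6) (6,0) (6,0) (1,6) (1,6)
{sAzL, sAzC, sAyL, sAyC} → row (-4,6) (3,-2) (6,0) (6,0) (1,6) (1,6)
{sDzL, sDzC, sDyL, sDyC} → row (-4,6) (1,3) (6,0) (6,0) (1,6) (1,6)
{rAzL, rAzC, rDzL, rDzC} → row (-3,1) (1,3) (6,0) (6,0) (1,6) (1,6)
{rAyL, rDyL} → row (-2,-1) (1,3) (6,0) (6,0) (1,6) (1,6)
{rAyC, rDyC} → row (3,0) (1,3) (6,0) (6,0) (1,6) (1,6)
That's 6 distinct rows out of 24 strategies.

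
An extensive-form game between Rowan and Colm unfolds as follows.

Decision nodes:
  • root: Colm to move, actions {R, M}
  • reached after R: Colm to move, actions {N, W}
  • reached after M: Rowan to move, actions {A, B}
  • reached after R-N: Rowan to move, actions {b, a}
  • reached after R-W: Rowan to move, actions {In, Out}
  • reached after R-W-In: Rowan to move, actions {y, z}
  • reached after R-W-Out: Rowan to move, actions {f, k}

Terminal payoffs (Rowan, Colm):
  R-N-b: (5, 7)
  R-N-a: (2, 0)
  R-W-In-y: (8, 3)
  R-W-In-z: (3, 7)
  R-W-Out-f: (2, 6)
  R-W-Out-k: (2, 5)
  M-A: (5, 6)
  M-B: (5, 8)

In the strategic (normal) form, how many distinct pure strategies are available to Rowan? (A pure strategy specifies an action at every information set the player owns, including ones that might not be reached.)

Rowan owns the node after M with actions {A, B} — two choices.
Rowan owns the node after R-N with actions {b, a} — two choices.
Rowan owns the node after R-W with actions {In, Out} — two choices.
Rowan owns the node after R-W-In with actions {y, z} — two choices.
Rowan owns the node after R-W-Out with actions {f, k} — two choices.
A pure strategy fixes one action at each information set independently, so the count is the product 2 × 2 × 2 × 2 × 2 = 32.
(For reference, Colm has 4 pure strategies, giving a 32×4 normal-form matrix.)

32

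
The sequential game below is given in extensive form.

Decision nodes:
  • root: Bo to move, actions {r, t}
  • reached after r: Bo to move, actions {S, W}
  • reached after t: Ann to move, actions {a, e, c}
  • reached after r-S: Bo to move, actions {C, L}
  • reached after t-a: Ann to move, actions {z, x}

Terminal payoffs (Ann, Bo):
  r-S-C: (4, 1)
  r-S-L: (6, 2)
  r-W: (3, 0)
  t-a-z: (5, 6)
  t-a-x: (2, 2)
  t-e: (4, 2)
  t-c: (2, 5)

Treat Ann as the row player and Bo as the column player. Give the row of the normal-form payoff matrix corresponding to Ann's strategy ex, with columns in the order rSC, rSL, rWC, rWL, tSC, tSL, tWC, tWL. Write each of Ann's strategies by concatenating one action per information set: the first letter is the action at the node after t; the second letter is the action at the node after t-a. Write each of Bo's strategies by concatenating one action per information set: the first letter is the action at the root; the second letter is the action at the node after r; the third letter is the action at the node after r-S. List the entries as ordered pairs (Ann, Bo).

vs rSC: Bo plays r → Bo plays S at [r] → Bo plays C at [r-S] → (4, 1)
vs rSL: Bo plays r → Bo plays S at [r] → Bo plays L at [r-S] → (6, 2)
vs rWC: Bo plays r → Bo plays W at [r] → (3, 0)
vs rWL: Bo plays r → Bo plays W at [r] → (3, 0)
vs tSC: Bo plays t → Ann plays e at [t] → (4, 2)
vs tSL: Bo plays t → Ann plays e at [t] → (4, 2)
vs tWC: Bo plays t → Ann plays e at [t] → (4, 2)
vs tWL: Bo plays t → Ann plays e at [t] → (4, 2)

(4,1) (6,2) (3,0) (3,0) (4,2) (4,2) (4,2) (4,2)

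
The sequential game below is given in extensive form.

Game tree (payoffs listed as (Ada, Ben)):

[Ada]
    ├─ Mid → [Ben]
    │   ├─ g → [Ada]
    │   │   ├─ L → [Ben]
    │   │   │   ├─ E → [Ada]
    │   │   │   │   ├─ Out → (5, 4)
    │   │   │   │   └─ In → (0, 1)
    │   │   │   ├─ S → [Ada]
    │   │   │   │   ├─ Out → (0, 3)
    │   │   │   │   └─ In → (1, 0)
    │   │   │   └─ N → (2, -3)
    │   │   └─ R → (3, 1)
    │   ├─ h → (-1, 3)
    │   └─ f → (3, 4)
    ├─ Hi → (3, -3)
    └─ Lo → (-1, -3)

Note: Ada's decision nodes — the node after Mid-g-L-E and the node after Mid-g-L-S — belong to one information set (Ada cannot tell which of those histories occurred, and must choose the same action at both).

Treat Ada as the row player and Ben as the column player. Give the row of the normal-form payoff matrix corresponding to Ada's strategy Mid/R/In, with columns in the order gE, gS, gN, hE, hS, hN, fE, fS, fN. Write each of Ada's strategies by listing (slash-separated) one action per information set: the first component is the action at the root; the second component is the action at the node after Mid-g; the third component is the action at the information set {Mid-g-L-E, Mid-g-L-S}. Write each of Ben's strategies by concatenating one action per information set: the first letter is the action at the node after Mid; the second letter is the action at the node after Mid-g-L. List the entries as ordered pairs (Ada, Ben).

vs gE: Ada plays Mid → Ben plays g at [Mid] → Ada plays R at [Mid-g] → (3, 1)
vs gS: Ada plays Mid → Ben plays g at [Mid] → Ada plays R at [Mid-g] → (3, 1)
vs gN: Ada plays Mid → Ben plays g at [Mid] → Ada plays R at [Mid-g] → (3, 1)
vs hE: Ada plays Mid → Ben plays h at [Mid] → (-1, 3)
vs hS: Ada plays Mid → Ben plays h at [Mid] → (-1, 3)
vs hN: Ada plays Mid → Ben plays h at [Mid] → (-1, 3)
vs fE: Ada plays Mid → Ben plays f at [Mid] → (3, 4)
vs fS: Ada plays Mid → Ben plays f at [Mid] → (3, 4)
vs fN: Ada plays Mid → Ben plays f at [Mid] → (3, 4)

(3,1) (3,1) (3,1) (-1,3) (-1,3) (-1,3) (3,4) (3,4) (3,4)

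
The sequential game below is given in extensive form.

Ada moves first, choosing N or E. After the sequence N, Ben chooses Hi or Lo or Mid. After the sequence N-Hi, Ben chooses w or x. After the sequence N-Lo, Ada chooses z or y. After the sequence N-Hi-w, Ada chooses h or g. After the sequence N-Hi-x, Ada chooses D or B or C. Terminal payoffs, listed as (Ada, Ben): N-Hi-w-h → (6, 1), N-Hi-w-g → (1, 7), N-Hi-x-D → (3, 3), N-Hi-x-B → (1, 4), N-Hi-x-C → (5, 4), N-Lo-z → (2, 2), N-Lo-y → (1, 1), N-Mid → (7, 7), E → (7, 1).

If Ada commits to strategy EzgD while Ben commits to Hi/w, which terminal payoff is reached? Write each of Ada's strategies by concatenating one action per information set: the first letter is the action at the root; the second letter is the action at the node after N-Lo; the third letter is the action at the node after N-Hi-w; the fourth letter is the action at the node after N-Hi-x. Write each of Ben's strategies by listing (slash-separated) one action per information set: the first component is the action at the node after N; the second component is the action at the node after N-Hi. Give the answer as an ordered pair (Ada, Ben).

Trace the play path from the root:
  Ada plays E
→ terminal payoff (7, 1).
(Ada's choice at the node after N-Lo is never reached on this path, so it doesn't affect the outcome.)

(7, 1)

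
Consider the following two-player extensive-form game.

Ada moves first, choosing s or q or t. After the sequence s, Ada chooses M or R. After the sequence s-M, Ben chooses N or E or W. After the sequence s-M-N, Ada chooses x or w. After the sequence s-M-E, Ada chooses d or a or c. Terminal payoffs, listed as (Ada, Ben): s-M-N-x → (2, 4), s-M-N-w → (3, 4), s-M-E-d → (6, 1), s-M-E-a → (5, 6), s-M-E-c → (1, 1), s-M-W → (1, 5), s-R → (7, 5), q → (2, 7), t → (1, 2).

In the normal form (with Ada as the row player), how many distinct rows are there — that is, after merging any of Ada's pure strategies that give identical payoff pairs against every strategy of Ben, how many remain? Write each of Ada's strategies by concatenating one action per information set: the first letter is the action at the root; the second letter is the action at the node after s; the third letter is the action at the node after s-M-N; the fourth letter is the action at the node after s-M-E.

9

Ada has 36 pure strategies: sMxd, sMxa, sMxc, sMwd, sMwa, sMwc, sRxd, sRxa, sRxc, sRwd, sRwa, sRwc, qMxd, qMxa, qMxc, qMwd, qMwa, qMwc, qRxd, qRxa, qRxc, qRwd, qRwa, qRwc, tMxd, tMxa, tMxc, tMwd, tMwa, tMwc, tRxd, tRxa, tRxc, tRwd, tRwa, tRwc. Columns: N, E, W.
{sMxd} → row (2,4) (6,1) (1,5)
{sMxa} → row (2,4) (5,6) (1,5)
{sMxc} → row (2,4) (1,1) (1,5)
{sMwd} → row (3,4) (6,1) (1,5)
{sMwa} → row (3,4) (5,6) (1,5)
{sMwc} → row (3,4) (1,1) (1,5)
{sRxd, sRxa, sRxc, sRwd, sRwa, sRwc} → row (7,5) (7,5) (7,5)
{qMxd, qMxa, qMxc, qMwd, qMwa, qMwc, qRxd, qRxa, qRxc, qRwd, qRwa, qRwc} → row (2,7) (2,7) (2,7)
{tMxd, tMxa, tMxc, tMwd, tMwa, tMwc, tRxd, tRxa, tRxc, tRwd, tRwa, tRwc} → row (1,2) (1,2) (1,2)
That's 9 distinct rows out of 36 strategies.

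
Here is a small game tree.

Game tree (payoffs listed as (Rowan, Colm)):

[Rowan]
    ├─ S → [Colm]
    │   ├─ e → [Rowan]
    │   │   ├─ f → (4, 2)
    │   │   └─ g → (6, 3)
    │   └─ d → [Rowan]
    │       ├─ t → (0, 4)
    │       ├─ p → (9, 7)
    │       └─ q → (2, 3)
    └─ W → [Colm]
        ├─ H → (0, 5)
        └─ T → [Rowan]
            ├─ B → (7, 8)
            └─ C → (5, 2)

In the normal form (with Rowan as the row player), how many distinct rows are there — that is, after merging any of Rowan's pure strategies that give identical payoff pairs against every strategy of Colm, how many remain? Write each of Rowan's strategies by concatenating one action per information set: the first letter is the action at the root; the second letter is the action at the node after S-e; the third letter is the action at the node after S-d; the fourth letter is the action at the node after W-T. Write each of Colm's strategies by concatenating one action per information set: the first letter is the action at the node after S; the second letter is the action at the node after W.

8

Rowan has 24 pure strategies: SftB, SftC, SfpB, SfpC, SfqB, SfqC, SgtB, SgtC, SgpB, SgpC, SgqB, SgqC, WftB, WftC, WfpB, WfpC, WfqB, WfqC, WgtB, WgtC, WgpB, WgpC, WgqB, WgqC. Columns: eH, eT, dH, dT.
{SftB, SftC} → row (4,2) (4,2) (0,4) (0,4)
{SfpB, SfpC} → row (4,2) (4,2) (9,7) (9,7)
{SfqB, SfqC} → row (4,2) (4,2) (2,3) (2,3)
{SgtB, SgtC} → row (6,3) (6,3) (0,4) (0,4)
{SgpB, SgpC} → row (6,3) (6,3) (9,7) (9,7)
{SgqB, SgqC} → row (6,3) (6,3) (2,3) (2,3)
{WftB, WfpB, WfqB, WgtB, WgpB, WgqB} → row (0,5) (7,8) (0,5) (7,8)
{WftC, WfpC, WfqC, WgtC, WgpC, WgqC} → row (0,5) (5,2) (0,5) (5,2)
That's 8 distinct rows out of 24 strategies.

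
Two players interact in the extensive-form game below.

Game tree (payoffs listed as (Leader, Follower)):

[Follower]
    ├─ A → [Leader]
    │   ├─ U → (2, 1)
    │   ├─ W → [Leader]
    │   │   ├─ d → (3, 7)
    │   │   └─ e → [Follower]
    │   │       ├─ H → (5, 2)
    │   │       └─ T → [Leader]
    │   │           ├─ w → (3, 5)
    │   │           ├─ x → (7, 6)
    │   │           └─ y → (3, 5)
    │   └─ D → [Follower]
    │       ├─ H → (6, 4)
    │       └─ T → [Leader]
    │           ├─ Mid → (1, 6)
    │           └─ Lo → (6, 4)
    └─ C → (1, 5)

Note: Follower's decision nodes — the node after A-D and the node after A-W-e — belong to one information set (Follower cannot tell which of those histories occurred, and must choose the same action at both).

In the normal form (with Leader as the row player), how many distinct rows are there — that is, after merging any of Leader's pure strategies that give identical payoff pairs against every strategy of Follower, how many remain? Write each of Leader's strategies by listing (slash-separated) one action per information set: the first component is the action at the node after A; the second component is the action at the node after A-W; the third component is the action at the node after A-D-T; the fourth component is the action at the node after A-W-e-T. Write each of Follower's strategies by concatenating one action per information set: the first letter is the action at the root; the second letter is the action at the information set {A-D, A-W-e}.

Leader has 36 pure strategies: U/d/Mid/w, U/d/Mid/x, U/d/Mid/y, U/d/Lo/w, U/d/Lo/x, U/d/Lo/y, U/e/Mid/w, U/e/Mid/x, U/e/Mid/y, U/e/Lo/w, U/e/Lo/x, U/e/Lo/y, W/d/Mid/w, W/d/Mid/x, W/d/Mid/y, W/d/Lo/w, W/d/Lo/x, W/d/Lo/y, W/e/Mid/w, W/e/Mid/x, W/e/Mid/y, W/e/Lo/w, W/e/Lo/x, W/e/Lo/y, D/d/Mid/w, D/d/Mid/x, D/d/Mid/y, D/d/Lo/w, D/d/Lo/x, D/d/Lo/y, D/e/Mid/w, D/e/Mid/x, D/e/Mid/y, D/e/Lo/w, D/e/Lo/x, D/e/Lo/y. Columns: AH, AT, CH, CT.
{U/d/Mid/w, U/d/Mid/x, U/d/Mid/y, U/d/Lo/w, U/d/Lo/x, U/d/Lo/y, U/e/Mid/w, U/e/Mid/x, U/e/Mid/y, U/e/Lo/w, U/e/Lo/x, U/e/Lo/y} → row (2,1) (2,1) (1,5) (1,5)
{W/d/Mid/w, W/d/Mid/x, W/d/Mid/y, W/d/Lo/w, W/d/Lo/x, W/d/Lo/y} → row (3,7) (3,7) (1,5) (1,5)
{W/e/Mid/w, W/e/Mid/y, W/e/Lo/w, W/e/Lo/y} → row (5,2) (3,5) (1,5) (1,5)
{W/e/Mid/x, W/e/Lo/x} → row (5,2) (7,6) (1,5) (1,5)
{D/d/Mid/w, D/d/Mid/x, D/d/Mid/y, D/e/Mid/w, D/e/Mid/x, D/e/Mid/y} → row (6,4) (1,6) (1,5) (1,5)
{D/d/Lo/w, D/d/Lo/x, D/d/Lo/y, D/e/Lo/w, D/e/Lo/x, D/e/Lo/y} → row (6,4) (6,4) (1,5) (1,5)
That's 6 distinct rows out of 36 strategies.

6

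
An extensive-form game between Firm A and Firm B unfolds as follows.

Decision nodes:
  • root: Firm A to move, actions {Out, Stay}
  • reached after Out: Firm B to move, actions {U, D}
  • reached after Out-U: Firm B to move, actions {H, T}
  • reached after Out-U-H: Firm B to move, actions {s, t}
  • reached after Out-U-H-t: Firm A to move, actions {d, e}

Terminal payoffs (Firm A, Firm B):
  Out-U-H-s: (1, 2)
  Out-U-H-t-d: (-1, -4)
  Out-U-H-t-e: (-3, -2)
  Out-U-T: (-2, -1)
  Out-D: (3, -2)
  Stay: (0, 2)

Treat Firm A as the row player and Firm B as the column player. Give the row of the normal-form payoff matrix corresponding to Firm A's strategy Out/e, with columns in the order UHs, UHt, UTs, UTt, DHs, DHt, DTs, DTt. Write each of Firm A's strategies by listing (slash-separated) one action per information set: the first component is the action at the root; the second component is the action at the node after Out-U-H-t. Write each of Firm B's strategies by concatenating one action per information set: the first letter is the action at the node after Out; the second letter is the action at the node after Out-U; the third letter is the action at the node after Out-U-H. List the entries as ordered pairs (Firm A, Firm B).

vs UHs: Firm A plays Out → Firm B plays U at [Out] → Firm B plays H at [Out-U] → Firm B plays s at [Out-U-H] → (1, 2)
vs UHt: Firm A plays Out → Firm B plays U at [Out] → Firm B plays H at [Out-U] → Firm B plays t at [Out-U-H] → Firm A plays e at [Out-U-H-t] → (-3, -2)
vs UTs: Firm A plays Out → Firm B plays U at [Out] → Firm B plays T at [Out-U] → (-2, -1)
vs UTt: Firm A plays Out → Firm B plays U at [Out] → Firm B plays T at [Out-U] → (-2, -1)
vs DHs: Firm A plays Out → Firm B plays D at [Out] → (3, -2)
vs DHt: Firm A plays Out → Firm B plays D at [Out] → (3, -2)
vs DTs: Firm A plays Out → Firm B plays D at [Out] → (3, -2)
vs DTt: Firm A plays Out → Firm B plays D at [Out] → (3, -2)

(1,2) (-3,-2) (-2,-1) (-2,-1) (3,-2) (3,-2) (3,-2) (3,-2)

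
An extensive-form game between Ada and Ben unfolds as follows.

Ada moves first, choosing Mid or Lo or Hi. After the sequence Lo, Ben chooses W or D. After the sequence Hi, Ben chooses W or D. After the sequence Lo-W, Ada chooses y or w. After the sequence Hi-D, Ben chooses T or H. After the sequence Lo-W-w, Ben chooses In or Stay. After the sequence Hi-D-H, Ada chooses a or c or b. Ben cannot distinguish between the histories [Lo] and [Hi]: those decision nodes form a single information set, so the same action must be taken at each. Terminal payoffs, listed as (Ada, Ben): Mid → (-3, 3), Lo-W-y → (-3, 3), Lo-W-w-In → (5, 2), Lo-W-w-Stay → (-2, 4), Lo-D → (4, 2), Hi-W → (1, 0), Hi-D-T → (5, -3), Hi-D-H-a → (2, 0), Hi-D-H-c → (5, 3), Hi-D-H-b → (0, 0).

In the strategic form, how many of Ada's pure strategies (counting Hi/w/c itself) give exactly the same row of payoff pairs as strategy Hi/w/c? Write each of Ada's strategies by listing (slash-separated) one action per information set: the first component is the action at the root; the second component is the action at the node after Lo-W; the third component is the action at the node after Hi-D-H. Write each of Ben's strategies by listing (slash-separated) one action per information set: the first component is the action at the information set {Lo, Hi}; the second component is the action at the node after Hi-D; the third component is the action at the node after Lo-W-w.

Row for Hi/w/c (columns W/T/In, W/T/Stay, W/H/In, W/H/Stay, D/T/In, D/T/Stay, D/H/In, D/H/Stay): (1,0) (1,0) (1,0) (1,0) (5,-3) (5,-3) (5,3) (5,3).
Under Hi/w/c, Ada's choice at the node after Lo-W can never be reached regardless of what Ben does, so varying those choices leaves every outcome unchanged.
Holding the reachable choices fixed and varying the unreachable one freely already gives 2 equivalent strategies.
No other strategy reproduces this row, so those 2 are the full class: Hi/y/c, Hi/w/c.

2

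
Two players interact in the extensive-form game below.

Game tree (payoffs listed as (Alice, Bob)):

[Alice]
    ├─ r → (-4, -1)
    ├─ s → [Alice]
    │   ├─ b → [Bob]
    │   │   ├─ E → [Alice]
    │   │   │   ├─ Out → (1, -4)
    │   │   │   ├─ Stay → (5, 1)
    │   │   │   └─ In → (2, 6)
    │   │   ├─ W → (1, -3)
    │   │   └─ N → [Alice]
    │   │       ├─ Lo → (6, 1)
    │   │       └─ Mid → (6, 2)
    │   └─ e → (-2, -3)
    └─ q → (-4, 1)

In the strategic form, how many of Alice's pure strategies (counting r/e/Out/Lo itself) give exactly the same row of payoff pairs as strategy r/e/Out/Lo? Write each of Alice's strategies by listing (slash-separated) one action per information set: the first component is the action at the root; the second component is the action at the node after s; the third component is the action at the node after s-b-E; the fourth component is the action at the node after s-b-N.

Row for r/e/Out/Lo (columns E, W, N): (-4,-1) (-4,-1) (-4,-1).
Under r/e/Out/Lo, Alice's choice at the node after s and at the node after s-b-E and at the node after s-b-N can never be reached regardless of what Bob does, so varying those choices leaves every outcome unchanged.
Holding the reachable choices fixed and varying the unreachable ones freely already gives 2 × 3 × 2 = 12 equivalent strategies.
No other strategy reproduces this row, so those 12 are the full class: r/b/Out/Lo, r/b/Out/Mid, r/b/Stay/Lo, r/b/Stay/Mid, r/b/In/Lo, r/b/In/Mid, r/e/Out/Lo, r/e/Out/Mid, r/e/Stay/Lo, r/e/Stay/Mid, r/e/In/Lo, r/e/In/Mid.

12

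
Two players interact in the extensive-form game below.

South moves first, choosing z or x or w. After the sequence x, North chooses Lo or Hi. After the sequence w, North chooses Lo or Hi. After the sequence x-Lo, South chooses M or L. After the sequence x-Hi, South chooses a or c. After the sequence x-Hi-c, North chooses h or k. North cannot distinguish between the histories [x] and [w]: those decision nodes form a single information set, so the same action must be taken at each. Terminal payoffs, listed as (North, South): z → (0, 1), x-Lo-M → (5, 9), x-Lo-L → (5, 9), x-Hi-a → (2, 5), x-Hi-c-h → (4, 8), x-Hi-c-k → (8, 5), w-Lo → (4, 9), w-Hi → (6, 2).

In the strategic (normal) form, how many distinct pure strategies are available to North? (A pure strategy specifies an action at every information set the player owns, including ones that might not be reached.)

North owns the information set {x, w} with actions {Lo, Hi} — two choices.
North owns the node after x-Hi-c with actions {h, k} — two choices.
A pure strategy fixes one action at each information set independently, so the count is the product 2 × 2 = 4.
(For reference, South has 12 pure strategies, giving a 4×12 normal-form matrix.)

4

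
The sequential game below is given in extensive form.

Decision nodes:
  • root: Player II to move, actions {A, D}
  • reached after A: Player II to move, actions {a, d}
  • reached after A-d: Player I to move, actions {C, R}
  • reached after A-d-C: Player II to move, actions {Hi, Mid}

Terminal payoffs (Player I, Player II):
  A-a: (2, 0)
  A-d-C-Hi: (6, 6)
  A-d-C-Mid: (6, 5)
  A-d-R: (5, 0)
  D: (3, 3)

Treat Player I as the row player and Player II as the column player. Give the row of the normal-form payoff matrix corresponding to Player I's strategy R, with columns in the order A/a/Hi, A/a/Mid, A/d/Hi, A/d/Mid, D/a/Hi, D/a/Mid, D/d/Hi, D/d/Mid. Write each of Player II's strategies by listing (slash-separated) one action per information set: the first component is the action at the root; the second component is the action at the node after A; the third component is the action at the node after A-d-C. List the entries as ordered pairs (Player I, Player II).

vs A/a/Hi: Player II plays A → Player II plays a at [A] → (2, 0)
vs A/a/Mid: Player II plays A → Player II plays a at [A] → (2, 0)
vs A/d/Hi: Player II plays A → Player II plays d at [A] → Player I plays R at [A-d] → (5, 0)
vs A/d/Mid: Player II plays A → Player II plays d at [A] → Player I plays R at [A-d] → (5, 0)
vs D/a/Hi: Player II plays D → (3, 3)
vs D/a/Mid: Player II plays D → (3, 3)
vs D/d/Hi: Player II plays D → (3, 3)
vs D/d/Mid: Player II plays D → (3, 3)

(2,0) (2,0) (5,0) (5,0) (3,3) (3,3) (3,3) (3,3)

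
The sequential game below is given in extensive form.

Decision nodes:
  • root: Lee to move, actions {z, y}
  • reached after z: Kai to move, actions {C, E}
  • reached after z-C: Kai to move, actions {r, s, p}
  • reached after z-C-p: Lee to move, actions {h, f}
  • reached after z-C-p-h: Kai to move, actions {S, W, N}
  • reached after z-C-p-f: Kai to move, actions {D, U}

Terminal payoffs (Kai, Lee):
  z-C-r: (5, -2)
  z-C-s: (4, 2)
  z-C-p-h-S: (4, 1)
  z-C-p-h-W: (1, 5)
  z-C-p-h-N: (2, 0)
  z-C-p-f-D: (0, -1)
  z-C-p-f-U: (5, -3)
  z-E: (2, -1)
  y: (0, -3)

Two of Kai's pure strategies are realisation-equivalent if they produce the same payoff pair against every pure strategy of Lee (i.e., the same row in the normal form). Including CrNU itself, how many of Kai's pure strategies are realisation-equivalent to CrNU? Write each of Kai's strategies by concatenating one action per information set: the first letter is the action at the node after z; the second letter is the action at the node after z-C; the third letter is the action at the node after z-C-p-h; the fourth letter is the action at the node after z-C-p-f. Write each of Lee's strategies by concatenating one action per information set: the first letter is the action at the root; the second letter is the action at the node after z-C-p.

6

Row for CrNU (columns zh, zf, yh, yf): (5,-2) (5,-2) (0,-3) (0,-3).
Under CrNU, Kai's choice at the node after z-C-p-h and at the node after z-C-p-f can never be reached regardless of what Lee does, so varying those choices leaves every outcome unchanged.
Holding the reachable choices fixed and varying the unreachable ones freely already gives 3 × 2 = 6 equivalent strategies.
No other strategy reproduces this row, so those 6 are the full class: CrSD, CrSU, CrWD, CrWU, CrND, CrNU.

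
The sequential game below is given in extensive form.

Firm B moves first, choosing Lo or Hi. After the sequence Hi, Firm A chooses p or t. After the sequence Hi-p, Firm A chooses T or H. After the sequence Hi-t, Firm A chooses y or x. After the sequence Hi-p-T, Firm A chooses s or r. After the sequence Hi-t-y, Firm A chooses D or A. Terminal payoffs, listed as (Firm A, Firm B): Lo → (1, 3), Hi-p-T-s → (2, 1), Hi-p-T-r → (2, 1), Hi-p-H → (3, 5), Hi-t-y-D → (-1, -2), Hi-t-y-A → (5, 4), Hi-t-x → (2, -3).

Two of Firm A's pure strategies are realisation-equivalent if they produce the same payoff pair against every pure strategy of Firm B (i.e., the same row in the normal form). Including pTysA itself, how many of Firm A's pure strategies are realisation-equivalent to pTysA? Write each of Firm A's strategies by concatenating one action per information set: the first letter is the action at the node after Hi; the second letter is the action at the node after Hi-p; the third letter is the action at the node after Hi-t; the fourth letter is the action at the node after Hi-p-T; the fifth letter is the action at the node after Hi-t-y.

8

Row for pTysA (columns Lo, Hi): (1,3) (2,1).
Under pTysA, Firm A's choice at the node after Hi-t and at the node after Hi-t-y can never be reached regardless of what Firm B does, so varying those choices leaves every outcome unchanged.
Holding the reachable choices fixed and varying the unreachable ones freely already gives 2 × 2 = 4 equivalent strategies.
Checking the remaining rows, pTyrD, pTyrA, pTxrD, pTxrA also happen to give the same payoffs in every column, bringing the total to 8: pTysD, pTysA, pTyrD, pTyrA, pTxsD, pTxsA, pTxrD, pTxrA.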